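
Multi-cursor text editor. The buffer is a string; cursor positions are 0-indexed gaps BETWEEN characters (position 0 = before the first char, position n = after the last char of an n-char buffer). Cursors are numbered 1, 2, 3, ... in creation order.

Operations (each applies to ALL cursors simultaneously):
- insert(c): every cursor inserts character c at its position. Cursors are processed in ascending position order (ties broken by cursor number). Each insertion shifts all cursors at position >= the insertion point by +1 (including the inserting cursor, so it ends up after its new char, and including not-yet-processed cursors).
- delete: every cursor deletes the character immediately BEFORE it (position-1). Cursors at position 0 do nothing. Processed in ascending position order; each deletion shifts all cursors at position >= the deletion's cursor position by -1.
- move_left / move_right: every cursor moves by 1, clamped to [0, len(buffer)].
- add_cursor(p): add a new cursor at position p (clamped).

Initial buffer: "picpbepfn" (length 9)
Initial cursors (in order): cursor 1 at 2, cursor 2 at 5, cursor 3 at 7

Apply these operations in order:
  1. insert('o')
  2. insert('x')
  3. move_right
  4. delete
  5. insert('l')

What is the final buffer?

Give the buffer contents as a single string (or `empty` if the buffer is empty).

Answer: pioxlpboxlpoxln

Derivation:
After op 1 (insert('o')): buffer="piocpboepofn" (len 12), cursors c1@3 c2@7 c3@10, authorship ..1...2..3..
After op 2 (insert('x')): buffer="pioxcpboxepoxfn" (len 15), cursors c1@4 c2@9 c3@13, authorship ..11...22..33..
After op 3 (move_right): buffer="pioxcpboxepoxfn" (len 15), cursors c1@5 c2@10 c3@14, authorship ..11...22..33..
After op 4 (delete): buffer="pioxpboxpoxn" (len 12), cursors c1@4 c2@8 c3@11, authorship ..11..22.33.
After op 5 (insert('l')): buffer="pioxlpboxlpoxln" (len 15), cursors c1@5 c2@10 c3@14, authorship ..111..222.333.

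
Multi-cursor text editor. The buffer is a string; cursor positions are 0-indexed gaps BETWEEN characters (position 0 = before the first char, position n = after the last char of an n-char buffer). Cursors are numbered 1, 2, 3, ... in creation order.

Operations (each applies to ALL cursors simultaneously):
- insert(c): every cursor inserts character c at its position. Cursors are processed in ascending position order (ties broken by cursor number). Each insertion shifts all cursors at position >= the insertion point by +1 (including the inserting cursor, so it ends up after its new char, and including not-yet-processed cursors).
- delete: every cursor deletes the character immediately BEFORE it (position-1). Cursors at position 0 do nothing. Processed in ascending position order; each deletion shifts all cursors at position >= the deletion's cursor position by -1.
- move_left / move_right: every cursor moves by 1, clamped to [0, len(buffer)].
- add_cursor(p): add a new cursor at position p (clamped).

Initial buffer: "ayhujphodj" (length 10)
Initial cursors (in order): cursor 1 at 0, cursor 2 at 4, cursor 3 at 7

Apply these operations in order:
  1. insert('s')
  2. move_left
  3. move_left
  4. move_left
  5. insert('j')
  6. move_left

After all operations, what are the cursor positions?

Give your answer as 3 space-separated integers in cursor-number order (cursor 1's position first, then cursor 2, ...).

After op 1 (insert('s')): buffer="sayhusjphsodj" (len 13), cursors c1@1 c2@6 c3@10, authorship 1....2...3...
After op 2 (move_left): buffer="sayhusjphsodj" (len 13), cursors c1@0 c2@5 c3@9, authorship 1....2...3...
After op 3 (move_left): buffer="sayhusjphsodj" (len 13), cursors c1@0 c2@4 c3@8, authorship 1....2...3...
After op 4 (move_left): buffer="sayhusjphsodj" (len 13), cursors c1@0 c2@3 c3@7, authorship 1....2...3...
After op 5 (insert('j')): buffer="jsayjhusjjphsodj" (len 16), cursors c1@1 c2@5 c3@10, authorship 11..2..2.3..3...
After op 6 (move_left): buffer="jsayjhusjjphsodj" (len 16), cursors c1@0 c2@4 c3@9, authorship 11..2..2.3..3...

Answer: 0 4 9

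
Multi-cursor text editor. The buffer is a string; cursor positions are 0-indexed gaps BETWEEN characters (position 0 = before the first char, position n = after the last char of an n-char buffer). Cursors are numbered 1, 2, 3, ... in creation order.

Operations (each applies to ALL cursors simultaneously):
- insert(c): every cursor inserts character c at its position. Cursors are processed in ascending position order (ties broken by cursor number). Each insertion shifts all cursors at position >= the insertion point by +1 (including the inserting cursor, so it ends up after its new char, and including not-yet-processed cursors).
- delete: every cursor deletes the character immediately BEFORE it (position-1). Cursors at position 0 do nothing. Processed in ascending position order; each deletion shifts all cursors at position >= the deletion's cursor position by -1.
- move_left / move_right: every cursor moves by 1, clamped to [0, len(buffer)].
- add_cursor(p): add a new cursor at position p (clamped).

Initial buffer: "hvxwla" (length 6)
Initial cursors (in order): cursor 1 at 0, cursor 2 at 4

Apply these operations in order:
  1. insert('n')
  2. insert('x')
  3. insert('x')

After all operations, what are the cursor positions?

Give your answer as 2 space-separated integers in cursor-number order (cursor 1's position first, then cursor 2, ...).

Answer: 3 10

Derivation:
After op 1 (insert('n')): buffer="nhvxwnla" (len 8), cursors c1@1 c2@6, authorship 1....2..
After op 2 (insert('x')): buffer="nxhvxwnxla" (len 10), cursors c1@2 c2@8, authorship 11....22..
After op 3 (insert('x')): buffer="nxxhvxwnxxla" (len 12), cursors c1@3 c2@10, authorship 111....222..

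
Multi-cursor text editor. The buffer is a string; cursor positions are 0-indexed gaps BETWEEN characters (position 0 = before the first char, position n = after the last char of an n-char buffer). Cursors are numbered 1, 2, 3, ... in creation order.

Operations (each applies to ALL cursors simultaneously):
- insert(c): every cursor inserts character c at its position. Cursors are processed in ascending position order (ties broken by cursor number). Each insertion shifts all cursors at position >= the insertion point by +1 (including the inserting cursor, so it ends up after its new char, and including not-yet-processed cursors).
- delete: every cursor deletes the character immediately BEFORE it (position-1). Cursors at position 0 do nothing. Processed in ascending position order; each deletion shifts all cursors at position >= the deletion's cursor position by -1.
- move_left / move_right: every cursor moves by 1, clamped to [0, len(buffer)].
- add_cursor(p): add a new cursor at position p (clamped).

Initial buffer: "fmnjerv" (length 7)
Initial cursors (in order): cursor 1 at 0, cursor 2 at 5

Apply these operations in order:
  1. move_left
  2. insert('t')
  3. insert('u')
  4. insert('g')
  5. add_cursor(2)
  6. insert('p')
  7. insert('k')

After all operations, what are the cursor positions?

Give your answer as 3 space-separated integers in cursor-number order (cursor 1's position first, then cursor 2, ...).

After op 1 (move_left): buffer="fmnjerv" (len 7), cursors c1@0 c2@4, authorship .......
After op 2 (insert('t')): buffer="tfmnjterv" (len 9), cursors c1@1 c2@6, authorship 1....2...
After op 3 (insert('u')): buffer="tufmnjtuerv" (len 11), cursors c1@2 c2@8, authorship 11....22...
After op 4 (insert('g')): buffer="tugfmnjtugerv" (len 13), cursors c1@3 c2@10, authorship 111....222...
After op 5 (add_cursor(2)): buffer="tugfmnjtugerv" (len 13), cursors c3@2 c1@3 c2@10, authorship 111....222...
After op 6 (insert('p')): buffer="tupgpfmnjtugperv" (len 16), cursors c3@3 c1@5 c2@13, authorship 11311....2222...
After op 7 (insert('k')): buffer="tupkgpkfmnjtugpkerv" (len 19), cursors c3@4 c1@7 c2@16, authorship 1133111....22222...

Answer: 7 16 4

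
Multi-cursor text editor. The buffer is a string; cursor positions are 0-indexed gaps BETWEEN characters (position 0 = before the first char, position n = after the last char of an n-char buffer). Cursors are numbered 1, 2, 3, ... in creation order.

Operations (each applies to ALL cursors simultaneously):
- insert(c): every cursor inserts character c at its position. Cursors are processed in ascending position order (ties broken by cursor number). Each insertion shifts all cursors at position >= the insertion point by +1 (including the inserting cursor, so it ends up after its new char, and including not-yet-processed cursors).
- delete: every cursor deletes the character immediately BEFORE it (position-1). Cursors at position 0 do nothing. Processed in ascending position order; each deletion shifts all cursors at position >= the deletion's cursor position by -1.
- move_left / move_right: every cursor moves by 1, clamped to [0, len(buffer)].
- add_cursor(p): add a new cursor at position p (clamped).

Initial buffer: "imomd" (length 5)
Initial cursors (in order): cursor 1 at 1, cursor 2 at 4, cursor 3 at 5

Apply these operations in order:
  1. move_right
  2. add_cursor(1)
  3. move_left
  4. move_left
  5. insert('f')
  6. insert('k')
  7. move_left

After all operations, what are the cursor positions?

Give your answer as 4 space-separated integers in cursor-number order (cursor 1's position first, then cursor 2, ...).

After op 1 (move_right): buffer="imomd" (len 5), cursors c1@2 c2@5 c3@5, authorship .....
After op 2 (add_cursor(1)): buffer="imomd" (len 5), cursors c4@1 c1@2 c2@5 c3@5, authorship .....
After op 3 (move_left): buffer="imomd" (len 5), cursors c4@0 c1@1 c2@4 c3@4, authorship .....
After op 4 (move_left): buffer="imomd" (len 5), cursors c1@0 c4@0 c2@3 c3@3, authorship .....
After op 5 (insert('f')): buffer="ffimoffmd" (len 9), cursors c1@2 c4@2 c2@7 c3@7, authorship 14...23..
After op 6 (insert('k')): buffer="ffkkimoffkkmd" (len 13), cursors c1@4 c4@4 c2@11 c3@11, authorship 1414...2323..
After op 7 (move_left): buffer="ffkkimoffkkmd" (len 13), cursors c1@3 c4@3 c2@10 c3@10, authorship 1414...2323..

Answer: 3 10 10 3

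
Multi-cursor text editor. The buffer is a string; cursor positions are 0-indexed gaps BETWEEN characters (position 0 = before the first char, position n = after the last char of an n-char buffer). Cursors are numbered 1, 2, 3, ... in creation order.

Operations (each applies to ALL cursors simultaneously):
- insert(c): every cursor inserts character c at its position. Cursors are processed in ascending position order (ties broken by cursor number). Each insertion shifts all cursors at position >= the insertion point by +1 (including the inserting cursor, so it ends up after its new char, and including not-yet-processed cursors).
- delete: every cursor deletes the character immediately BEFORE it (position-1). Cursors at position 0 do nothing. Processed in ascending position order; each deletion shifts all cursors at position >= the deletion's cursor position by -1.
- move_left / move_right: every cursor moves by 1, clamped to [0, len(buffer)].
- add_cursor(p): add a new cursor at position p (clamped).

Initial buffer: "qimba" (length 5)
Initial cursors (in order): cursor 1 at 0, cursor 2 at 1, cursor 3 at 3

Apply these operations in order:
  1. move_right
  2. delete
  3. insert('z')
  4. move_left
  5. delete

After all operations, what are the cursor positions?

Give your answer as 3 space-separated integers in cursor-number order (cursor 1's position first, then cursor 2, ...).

After op 1 (move_right): buffer="qimba" (len 5), cursors c1@1 c2@2 c3@4, authorship .....
After op 2 (delete): buffer="ma" (len 2), cursors c1@0 c2@0 c3@1, authorship ..
After op 3 (insert('z')): buffer="zzmza" (len 5), cursors c1@2 c2@2 c3@4, authorship 12.3.
After op 4 (move_left): buffer="zzmza" (len 5), cursors c1@1 c2@1 c3@3, authorship 12.3.
After op 5 (delete): buffer="zza" (len 3), cursors c1@0 c2@0 c3@1, authorship 23.

Answer: 0 0 1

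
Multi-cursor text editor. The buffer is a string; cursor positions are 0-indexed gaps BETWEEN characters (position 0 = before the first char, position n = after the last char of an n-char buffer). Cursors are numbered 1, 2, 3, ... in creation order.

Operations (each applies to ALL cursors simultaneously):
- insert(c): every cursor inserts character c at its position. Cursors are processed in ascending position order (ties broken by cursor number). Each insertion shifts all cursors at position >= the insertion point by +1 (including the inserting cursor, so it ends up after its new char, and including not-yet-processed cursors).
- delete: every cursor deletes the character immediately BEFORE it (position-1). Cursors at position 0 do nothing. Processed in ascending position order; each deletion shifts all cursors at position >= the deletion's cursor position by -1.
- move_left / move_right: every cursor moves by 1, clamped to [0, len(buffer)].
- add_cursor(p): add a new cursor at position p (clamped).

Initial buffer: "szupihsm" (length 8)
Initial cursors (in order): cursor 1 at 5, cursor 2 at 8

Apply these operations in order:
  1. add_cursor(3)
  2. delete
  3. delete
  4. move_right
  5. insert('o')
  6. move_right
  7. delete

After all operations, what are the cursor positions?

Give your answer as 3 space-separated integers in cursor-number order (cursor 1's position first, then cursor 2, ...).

After op 1 (add_cursor(3)): buffer="szupihsm" (len 8), cursors c3@3 c1@5 c2@8, authorship ........
After op 2 (delete): buffer="szphs" (len 5), cursors c3@2 c1@3 c2@5, authorship .....
After op 3 (delete): buffer="sh" (len 2), cursors c1@1 c3@1 c2@2, authorship ..
After op 4 (move_right): buffer="sh" (len 2), cursors c1@2 c2@2 c3@2, authorship ..
After op 5 (insert('o')): buffer="shooo" (len 5), cursors c1@5 c2@5 c3@5, authorship ..123
After op 6 (move_right): buffer="shooo" (len 5), cursors c1@5 c2@5 c3@5, authorship ..123
After op 7 (delete): buffer="sh" (len 2), cursors c1@2 c2@2 c3@2, authorship ..

Answer: 2 2 2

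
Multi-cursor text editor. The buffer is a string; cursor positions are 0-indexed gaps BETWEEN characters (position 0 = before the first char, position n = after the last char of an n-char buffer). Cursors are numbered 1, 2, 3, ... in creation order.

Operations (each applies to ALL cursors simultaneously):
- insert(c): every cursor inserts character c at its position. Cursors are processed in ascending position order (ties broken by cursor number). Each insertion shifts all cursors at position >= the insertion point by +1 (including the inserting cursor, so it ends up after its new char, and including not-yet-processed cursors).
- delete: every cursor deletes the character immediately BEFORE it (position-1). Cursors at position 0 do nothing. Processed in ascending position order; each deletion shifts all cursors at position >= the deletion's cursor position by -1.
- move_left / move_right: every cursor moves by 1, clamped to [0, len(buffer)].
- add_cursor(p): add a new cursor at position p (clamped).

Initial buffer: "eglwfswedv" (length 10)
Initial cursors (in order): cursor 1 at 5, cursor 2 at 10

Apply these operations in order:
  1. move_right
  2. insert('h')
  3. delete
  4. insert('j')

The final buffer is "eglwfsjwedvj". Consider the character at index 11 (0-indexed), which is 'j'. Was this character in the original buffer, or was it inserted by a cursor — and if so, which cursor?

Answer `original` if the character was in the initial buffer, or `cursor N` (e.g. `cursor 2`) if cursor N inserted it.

After op 1 (move_right): buffer="eglwfswedv" (len 10), cursors c1@6 c2@10, authorship ..........
After op 2 (insert('h')): buffer="eglwfshwedvh" (len 12), cursors c1@7 c2@12, authorship ......1....2
After op 3 (delete): buffer="eglwfswedv" (len 10), cursors c1@6 c2@10, authorship ..........
After op 4 (insert('j')): buffer="eglwfsjwedvj" (len 12), cursors c1@7 c2@12, authorship ......1....2
Authorship (.=original, N=cursor N): . . . . . . 1 . . . . 2
Index 11: author = 2

Answer: cursor 2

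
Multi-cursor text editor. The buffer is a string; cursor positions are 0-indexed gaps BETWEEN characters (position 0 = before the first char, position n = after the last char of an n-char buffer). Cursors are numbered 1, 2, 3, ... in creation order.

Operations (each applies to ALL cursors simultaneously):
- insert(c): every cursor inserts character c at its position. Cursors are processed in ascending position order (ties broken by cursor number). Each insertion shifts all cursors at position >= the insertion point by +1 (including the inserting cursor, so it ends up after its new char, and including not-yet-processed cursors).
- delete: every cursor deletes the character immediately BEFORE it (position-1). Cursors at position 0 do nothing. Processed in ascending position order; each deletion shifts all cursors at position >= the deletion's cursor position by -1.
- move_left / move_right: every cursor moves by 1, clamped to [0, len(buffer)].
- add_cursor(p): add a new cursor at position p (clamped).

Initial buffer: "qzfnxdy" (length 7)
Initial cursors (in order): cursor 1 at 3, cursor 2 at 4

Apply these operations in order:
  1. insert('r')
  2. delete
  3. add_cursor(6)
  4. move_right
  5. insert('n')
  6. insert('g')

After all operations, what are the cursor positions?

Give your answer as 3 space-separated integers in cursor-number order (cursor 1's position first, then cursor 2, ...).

After op 1 (insert('r')): buffer="qzfrnrxdy" (len 9), cursors c1@4 c2@6, authorship ...1.2...
After op 2 (delete): buffer="qzfnxdy" (len 7), cursors c1@3 c2@4, authorship .......
After op 3 (add_cursor(6)): buffer="qzfnxdy" (len 7), cursors c1@3 c2@4 c3@6, authorship .......
After op 4 (move_right): buffer="qzfnxdy" (len 7), cursors c1@4 c2@5 c3@7, authorship .......
After op 5 (insert('n')): buffer="qzfnnxndyn" (len 10), cursors c1@5 c2@7 c3@10, authorship ....1.2..3
After op 6 (insert('g')): buffer="qzfnngxngdyng" (len 13), cursors c1@6 c2@9 c3@13, authorship ....11.22..33

Answer: 6 9 13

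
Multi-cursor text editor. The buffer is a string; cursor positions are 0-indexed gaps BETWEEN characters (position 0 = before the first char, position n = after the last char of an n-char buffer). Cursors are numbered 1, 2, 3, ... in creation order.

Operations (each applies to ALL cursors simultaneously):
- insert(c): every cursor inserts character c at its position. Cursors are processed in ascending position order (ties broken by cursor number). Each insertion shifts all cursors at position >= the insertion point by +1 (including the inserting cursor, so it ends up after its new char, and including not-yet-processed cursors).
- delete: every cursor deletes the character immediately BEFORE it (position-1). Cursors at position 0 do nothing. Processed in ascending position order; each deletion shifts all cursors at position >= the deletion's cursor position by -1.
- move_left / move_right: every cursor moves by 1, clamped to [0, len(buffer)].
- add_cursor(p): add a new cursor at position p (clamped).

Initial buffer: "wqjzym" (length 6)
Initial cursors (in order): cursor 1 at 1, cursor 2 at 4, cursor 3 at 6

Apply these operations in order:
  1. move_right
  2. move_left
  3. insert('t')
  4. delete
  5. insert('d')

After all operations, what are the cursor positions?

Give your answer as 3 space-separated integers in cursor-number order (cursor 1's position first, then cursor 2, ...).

After op 1 (move_right): buffer="wqjzym" (len 6), cursors c1@2 c2@5 c3@6, authorship ......
After op 2 (move_left): buffer="wqjzym" (len 6), cursors c1@1 c2@4 c3@5, authorship ......
After op 3 (insert('t')): buffer="wtqjztytm" (len 9), cursors c1@2 c2@6 c3@8, authorship .1...2.3.
After op 4 (delete): buffer="wqjzym" (len 6), cursors c1@1 c2@4 c3@5, authorship ......
After op 5 (insert('d')): buffer="wdqjzdydm" (len 9), cursors c1@2 c2@6 c3@8, authorship .1...2.3.

Answer: 2 6 8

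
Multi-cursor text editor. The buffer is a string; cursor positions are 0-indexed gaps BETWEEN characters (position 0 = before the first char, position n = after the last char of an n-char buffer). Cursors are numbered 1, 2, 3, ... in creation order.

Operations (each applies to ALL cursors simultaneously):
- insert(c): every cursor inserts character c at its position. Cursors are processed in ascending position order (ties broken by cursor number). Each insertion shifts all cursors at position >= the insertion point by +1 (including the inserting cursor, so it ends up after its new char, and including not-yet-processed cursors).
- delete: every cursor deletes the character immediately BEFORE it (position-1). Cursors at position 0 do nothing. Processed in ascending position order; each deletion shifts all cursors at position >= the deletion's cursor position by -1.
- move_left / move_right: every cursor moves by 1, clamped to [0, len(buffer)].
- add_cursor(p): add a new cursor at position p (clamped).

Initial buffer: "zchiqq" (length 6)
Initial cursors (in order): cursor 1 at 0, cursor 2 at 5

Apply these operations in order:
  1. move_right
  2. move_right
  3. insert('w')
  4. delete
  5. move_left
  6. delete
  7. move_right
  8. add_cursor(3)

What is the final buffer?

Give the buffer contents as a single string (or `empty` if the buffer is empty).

After op 1 (move_right): buffer="zchiqq" (len 6), cursors c1@1 c2@6, authorship ......
After op 2 (move_right): buffer="zchiqq" (len 6), cursors c1@2 c2@6, authorship ......
After op 3 (insert('w')): buffer="zcwhiqqw" (len 8), cursors c1@3 c2@8, authorship ..1....2
After op 4 (delete): buffer="zchiqq" (len 6), cursors c1@2 c2@6, authorship ......
After op 5 (move_left): buffer="zchiqq" (len 6), cursors c1@1 c2@5, authorship ......
After op 6 (delete): buffer="chiq" (len 4), cursors c1@0 c2@3, authorship ....
After op 7 (move_right): buffer="chiq" (len 4), cursors c1@1 c2@4, authorship ....
After op 8 (add_cursor(3)): buffer="chiq" (len 4), cursors c1@1 c3@3 c2@4, authorship ....

Answer: chiq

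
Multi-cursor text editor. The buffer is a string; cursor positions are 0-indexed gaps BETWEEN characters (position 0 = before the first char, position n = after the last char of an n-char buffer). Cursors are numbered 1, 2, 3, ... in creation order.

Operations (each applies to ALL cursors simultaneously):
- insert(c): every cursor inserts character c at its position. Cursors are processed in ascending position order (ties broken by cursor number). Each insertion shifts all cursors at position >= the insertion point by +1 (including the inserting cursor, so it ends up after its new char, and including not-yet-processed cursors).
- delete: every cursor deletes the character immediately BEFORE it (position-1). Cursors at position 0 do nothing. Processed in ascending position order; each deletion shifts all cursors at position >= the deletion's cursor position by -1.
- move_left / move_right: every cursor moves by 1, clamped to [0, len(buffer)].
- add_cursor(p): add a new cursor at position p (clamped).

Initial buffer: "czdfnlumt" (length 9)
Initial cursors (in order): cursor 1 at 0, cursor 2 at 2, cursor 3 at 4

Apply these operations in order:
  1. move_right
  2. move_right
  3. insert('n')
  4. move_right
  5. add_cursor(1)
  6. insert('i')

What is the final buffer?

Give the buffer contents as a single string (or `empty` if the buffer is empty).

After op 1 (move_right): buffer="czdfnlumt" (len 9), cursors c1@1 c2@3 c3@5, authorship .........
After op 2 (move_right): buffer="czdfnlumt" (len 9), cursors c1@2 c2@4 c3@6, authorship .........
After op 3 (insert('n')): buffer="czndfnnlnumt" (len 12), cursors c1@3 c2@6 c3@9, authorship ..1..2..3...
After op 4 (move_right): buffer="czndfnnlnumt" (len 12), cursors c1@4 c2@7 c3@10, authorship ..1..2..3...
After op 5 (add_cursor(1)): buffer="czndfnnlnumt" (len 12), cursors c4@1 c1@4 c2@7 c3@10, authorship ..1..2..3...
After op 6 (insert('i')): buffer="cizndifnnilnuimt" (len 16), cursors c4@2 c1@6 c2@10 c3@14, authorship .4.1.1.2.2.3.3..

Answer: cizndifnnilnuimt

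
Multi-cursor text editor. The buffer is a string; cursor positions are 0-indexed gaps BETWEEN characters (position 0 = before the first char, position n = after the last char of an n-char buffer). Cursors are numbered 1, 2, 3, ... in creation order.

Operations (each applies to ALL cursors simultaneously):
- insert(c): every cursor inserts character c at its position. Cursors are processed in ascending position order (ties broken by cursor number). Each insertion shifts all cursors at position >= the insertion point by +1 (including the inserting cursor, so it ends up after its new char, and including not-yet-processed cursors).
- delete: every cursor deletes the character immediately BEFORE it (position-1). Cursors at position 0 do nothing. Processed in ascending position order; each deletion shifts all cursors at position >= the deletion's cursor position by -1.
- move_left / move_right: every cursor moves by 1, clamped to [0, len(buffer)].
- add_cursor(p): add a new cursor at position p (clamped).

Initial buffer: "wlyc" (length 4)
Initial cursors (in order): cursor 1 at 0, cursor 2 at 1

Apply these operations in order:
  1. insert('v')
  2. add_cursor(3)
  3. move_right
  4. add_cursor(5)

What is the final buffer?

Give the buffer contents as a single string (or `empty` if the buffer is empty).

Answer: vwvlyc

Derivation:
After op 1 (insert('v')): buffer="vwvlyc" (len 6), cursors c1@1 c2@3, authorship 1.2...
After op 2 (add_cursor(3)): buffer="vwvlyc" (len 6), cursors c1@1 c2@3 c3@3, authorship 1.2...
After op 3 (move_right): buffer="vwvlyc" (len 6), cursors c1@2 c2@4 c3@4, authorship 1.2...
After op 4 (add_cursor(5)): buffer="vwvlyc" (len 6), cursors c1@2 c2@4 c3@4 c4@5, authorship 1.2...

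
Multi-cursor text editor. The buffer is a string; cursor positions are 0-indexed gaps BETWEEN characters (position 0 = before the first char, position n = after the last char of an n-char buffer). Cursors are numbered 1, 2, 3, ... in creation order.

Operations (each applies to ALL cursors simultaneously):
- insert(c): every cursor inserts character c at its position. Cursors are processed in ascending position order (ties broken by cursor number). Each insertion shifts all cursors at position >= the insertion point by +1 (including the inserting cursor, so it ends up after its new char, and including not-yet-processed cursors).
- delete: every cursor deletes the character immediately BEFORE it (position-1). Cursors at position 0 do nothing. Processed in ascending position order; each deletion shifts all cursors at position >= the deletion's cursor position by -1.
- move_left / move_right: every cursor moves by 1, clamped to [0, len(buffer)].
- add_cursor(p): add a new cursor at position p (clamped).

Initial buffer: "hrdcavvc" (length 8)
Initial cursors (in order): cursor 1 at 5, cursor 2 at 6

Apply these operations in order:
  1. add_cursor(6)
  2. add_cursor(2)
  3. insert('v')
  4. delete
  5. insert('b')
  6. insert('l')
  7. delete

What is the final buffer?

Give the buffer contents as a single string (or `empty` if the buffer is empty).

Answer: hrbdcabvbbvc

Derivation:
After op 1 (add_cursor(6)): buffer="hrdcavvc" (len 8), cursors c1@5 c2@6 c3@6, authorship ........
After op 2 (add_cursor(2)): buffer="hrdcavvc" (len 8), cursors c4@2 c1@5 c2@6 c3@6, authorship ........
After op 3 (insert('v')): buffer="hrvdcavvvvvc" (len 12), cursors c4@3 c1@7 c2@10 c3@10, authorship ..4...1.23..
After op 4 (delete): buffer="hrdcavvc" (len 8), cursors c4@2 c1@5 c2@6 c3@6, authorship ........
After op 5 (insert('b')): buffer="hrbdcabvbbvc" (len 12), cursors c4@3 c1@7 c2@10 c3@10, authorship ..4...1.23..
After op 6 (insert('l')): buffer="hrbldcablvbbllvc" (len 16), cursors c4@4 c1@9 c2@14 c3@14, authorship ..44...11.2323..
After op 7 (delete): buffer="hrbdcabvbbvc" (len 12), cursors c4@3 c1@7 c2@10 c3@10, authorship ..4...1.23..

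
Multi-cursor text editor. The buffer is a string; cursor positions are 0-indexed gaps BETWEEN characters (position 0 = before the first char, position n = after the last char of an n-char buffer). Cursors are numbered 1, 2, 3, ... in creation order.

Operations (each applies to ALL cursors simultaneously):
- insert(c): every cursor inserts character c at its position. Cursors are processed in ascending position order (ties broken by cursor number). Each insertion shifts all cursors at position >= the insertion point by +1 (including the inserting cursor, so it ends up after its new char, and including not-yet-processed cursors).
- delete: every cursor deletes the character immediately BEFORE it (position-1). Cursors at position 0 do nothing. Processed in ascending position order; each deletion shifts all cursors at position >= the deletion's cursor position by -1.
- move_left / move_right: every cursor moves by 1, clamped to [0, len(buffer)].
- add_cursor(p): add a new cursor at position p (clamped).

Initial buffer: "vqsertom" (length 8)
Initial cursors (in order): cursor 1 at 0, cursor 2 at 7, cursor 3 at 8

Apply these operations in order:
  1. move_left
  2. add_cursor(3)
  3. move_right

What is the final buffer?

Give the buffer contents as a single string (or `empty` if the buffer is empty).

Answer: vqsertom

Derivation:
After op 1 (move_left): buffer="vqsertom" (len 8), cursors c1@0 c2@6 c3@7, authorship ........
After op 2 (add_cursor(3)): buffer="vqsertom" (len 8), cursors c1@0 c4@3 c2@6 c3@7, authorship ........
After op 3 (move_right): buffer="vqsertom" (len 8), cursors c1@1 c4@4 c2@7 c3@8, authorship ........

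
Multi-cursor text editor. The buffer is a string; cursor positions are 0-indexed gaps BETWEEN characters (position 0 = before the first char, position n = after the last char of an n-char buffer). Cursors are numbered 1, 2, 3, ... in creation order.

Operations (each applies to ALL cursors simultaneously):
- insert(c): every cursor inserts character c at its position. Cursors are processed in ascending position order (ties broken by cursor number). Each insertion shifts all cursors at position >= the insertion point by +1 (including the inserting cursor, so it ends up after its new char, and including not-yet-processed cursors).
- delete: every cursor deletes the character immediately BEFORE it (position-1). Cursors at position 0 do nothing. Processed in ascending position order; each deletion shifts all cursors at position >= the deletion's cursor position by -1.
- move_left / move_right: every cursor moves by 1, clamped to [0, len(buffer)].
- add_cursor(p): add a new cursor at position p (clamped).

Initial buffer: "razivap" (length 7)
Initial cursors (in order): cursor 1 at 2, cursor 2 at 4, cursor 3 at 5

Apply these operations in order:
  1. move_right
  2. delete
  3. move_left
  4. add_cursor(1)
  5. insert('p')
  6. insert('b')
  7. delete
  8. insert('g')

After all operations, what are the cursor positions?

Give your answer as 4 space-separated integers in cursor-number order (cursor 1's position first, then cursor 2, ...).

After op 1 (move_right): buffer="razivap" (len 7), cursors c1@3 c2@5 c3@6, authorship .......
After op 2 (delete): buffer="raip" (len 4), cursors c1@2 c2@3 c3@3, authorship ....
After op 3 (move_left): buffer="raip" (len 4), cursors c1@1 c2@2 c3@2, authorship ....
After op 4 (add_cursor(1)): buffer="raip" (len 4), cursors c1@1 c4@1 c2@2 c3@2, authorship ....
After op 5 (insert('p')): buffer="rppappip" (len 8), cursors c1@3 c4@3 c2@6 c3@6, authorship .14.23..
After op 6 (insert('b')): buffer="rppbbappbbip" (len 12), cursors c1@5 c4@5 c2@10 c3@10, authorship .1414.2323..
After op 7 (delete): buffer="rppappip" (len 8), cursors c1@3 c4@3 c2@6 c3@6, authorship .14.23..
After op 8 (insert('g')): buffer="rppggappggip" (len 12), cursors c1@5 c4@5 c2@10 c3@10, authorship .1414.2323..

Answer: 5 10 10 5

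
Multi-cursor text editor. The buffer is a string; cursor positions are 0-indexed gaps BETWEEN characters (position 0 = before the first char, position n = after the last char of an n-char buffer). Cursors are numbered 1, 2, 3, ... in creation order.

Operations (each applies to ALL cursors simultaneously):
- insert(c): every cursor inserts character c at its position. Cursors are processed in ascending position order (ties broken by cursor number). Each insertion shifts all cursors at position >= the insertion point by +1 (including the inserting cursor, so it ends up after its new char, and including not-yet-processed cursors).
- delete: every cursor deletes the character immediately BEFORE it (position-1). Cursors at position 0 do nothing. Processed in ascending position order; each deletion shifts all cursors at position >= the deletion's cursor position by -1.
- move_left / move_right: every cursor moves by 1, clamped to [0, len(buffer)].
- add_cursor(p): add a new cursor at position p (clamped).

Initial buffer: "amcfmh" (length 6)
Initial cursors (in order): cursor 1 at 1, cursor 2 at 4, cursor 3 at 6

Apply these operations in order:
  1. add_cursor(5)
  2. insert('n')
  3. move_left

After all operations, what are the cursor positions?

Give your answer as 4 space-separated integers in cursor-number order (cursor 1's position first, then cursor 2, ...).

Answer: 1 5 9 7

Derivation:
After op 1 (add_cursor(5)): buffer="amcfmh" (len 6), cursors c1@1 c2@4 c4@5 c3@6, authorship ......
After op 2 (insert('n')): buffer="anmcfnmnhn" (len 10), cursors c1@2 c2@6 c4@8 c3@10, authorship .1...2.4.3
After op 3 (move_left): buffer="anmcfnmnhn" (len 10), cursors c1@1 c2@5 c4@7 c3@9, authorship .1...2.4.3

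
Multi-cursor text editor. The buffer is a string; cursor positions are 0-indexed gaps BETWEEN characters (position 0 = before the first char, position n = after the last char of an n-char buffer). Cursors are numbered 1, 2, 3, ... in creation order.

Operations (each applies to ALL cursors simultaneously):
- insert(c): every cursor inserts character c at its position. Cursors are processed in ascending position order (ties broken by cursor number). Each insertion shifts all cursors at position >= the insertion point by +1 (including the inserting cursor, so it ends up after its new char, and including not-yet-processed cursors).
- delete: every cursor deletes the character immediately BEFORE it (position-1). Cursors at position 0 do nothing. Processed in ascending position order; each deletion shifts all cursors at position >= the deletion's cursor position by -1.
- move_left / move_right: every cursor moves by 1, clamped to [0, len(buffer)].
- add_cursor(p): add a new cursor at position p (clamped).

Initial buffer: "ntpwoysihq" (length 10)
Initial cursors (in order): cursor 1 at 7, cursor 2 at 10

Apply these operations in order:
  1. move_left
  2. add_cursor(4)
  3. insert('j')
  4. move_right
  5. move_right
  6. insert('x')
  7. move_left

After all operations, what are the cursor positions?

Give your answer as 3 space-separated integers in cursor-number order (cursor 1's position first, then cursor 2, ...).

Answer: 11 15 7

Derivation:
After op 1 (move_left): buffer="ntpwoysihq" (len 10), cursors c1@6 c2@9, authorship ..........
After op 2 (add_cursor(4)): buffer="ntpwoysihq" (len 10), cursors c3@4 c1@6 c2@9, authorship ..........
After op 3 (insert('j')): buffer="ntpwjoyjsihjq" (len 13), cursors c3@5 c1@8 c2@12, authorship ....3..1...2.
After op 4 (move_right): buffer="ntpwjoyjsihjq" (len 13), cursors c3@6 c1@9 c2@13, authorship ....3..1...2.
After op 5 (move_right): buffer="ntpwjoyjsihjq" (len 13), cursors c3@7 c1@10 c2@13, authorship ....3..1...2.
After op 6 (insert('x')): buffer="ntpwjoyxjsixhjqx" (len 16), cursors c3@8 c1@12 c2@16, authorship ....3..31..1.2.2
After op 7 (move_left): buffer="ntpwjoyxjsixhjqx" (len 16), cursors c3@7 c1@11 c2@15, authorship ....3..31..1.2.2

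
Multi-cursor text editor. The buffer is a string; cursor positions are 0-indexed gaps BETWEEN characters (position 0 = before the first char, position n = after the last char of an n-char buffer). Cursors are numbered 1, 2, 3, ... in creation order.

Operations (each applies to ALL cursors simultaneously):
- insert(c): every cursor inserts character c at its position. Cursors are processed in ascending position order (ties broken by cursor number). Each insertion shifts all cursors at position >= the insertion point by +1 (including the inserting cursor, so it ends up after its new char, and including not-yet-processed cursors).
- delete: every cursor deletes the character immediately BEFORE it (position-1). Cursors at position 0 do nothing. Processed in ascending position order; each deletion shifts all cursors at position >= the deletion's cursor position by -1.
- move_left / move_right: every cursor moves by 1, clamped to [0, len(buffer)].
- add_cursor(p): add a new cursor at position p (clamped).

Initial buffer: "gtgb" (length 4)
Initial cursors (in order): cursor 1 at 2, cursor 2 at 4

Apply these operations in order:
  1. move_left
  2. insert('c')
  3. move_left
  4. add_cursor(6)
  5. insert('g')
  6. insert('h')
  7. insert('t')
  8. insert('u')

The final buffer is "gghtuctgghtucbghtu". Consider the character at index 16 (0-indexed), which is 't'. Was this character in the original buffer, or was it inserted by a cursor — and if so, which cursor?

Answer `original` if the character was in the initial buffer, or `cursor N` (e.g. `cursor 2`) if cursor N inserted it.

After op 1 (move_left): buffer="gtgb" (len 4), cursors c1@1 c2@3, authorship ....
After op 2 (insert('c')): buffer="gctgcb" (len 6), cursors c1@2 c2@5, authorship .1..2.
After op 3 (move_left): buffer="gctgcb" (len 6), cursors c1@1 c2@4, authorship .1..2.
After op 4 (add_cursor(6)): buffer="gctgcb" (len 6), cursors c1@1 c2@4 c3@6, authorship .1..2.
After op 5 (insert('g')): buffer="ggctggcbg" (len 9), cursors c1@2 c2@6 c3@9, authorship .11..22.3
After op 6 (insert('h')): buffer="gghctgghcbgh" (len 12), cursors c1@3 c2@8 c3@12, authorship .111..222.33
After op 7 (insert('t')): buffer="gghtctgghtcbght" (len 15), cursors c1@4 c2@10 c3@15, authorship .1111..2222.333
After op 8 (insert('u')): buffer="gghtuctgghtucbghtu" (len 18), cursors c1@5 c2@12 c3@18, authorship .11111..22222.3333
Authorship (.=original, N=cursor N): . 1 1 1 1 1 . . 2 2 2 2 2 . 3 3 3 3
Index 16: author = 3

Answer: cursor 3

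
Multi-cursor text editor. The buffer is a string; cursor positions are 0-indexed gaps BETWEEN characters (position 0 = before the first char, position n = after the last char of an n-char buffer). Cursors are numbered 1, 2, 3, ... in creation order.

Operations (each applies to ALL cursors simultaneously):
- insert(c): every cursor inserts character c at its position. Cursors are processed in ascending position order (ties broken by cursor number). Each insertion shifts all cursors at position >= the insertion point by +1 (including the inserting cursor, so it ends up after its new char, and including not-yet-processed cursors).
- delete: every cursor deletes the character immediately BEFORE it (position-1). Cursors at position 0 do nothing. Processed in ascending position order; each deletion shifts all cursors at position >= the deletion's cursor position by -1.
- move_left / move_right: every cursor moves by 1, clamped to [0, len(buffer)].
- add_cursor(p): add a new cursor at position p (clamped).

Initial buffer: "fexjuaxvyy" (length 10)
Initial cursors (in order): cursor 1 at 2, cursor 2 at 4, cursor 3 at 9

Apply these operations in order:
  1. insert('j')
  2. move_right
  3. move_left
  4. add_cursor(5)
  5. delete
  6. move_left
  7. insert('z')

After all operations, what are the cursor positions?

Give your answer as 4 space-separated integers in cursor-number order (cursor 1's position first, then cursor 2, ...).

After op 1 (insert('j')): buffer="fejxjjuaxvyjy" (len 13), cursors c1@3 c2@6 c3@12, authorship ..1..2.....3.
After op 2 (move_right): buffer="fejxjjuaxvyjy" (len 13), cursors c1@4 c2@7 c3@13, authorship ..1..2.....3.
After op 3 (move_left): buffer="fejxjjuaxvyjy" (len 13), cursors c1@3 c2@6 c3@12, authorship ..1..2.....3.
After op 4 (add_cursor(5)): buffer="fejxjjuaxvyjy" (len 13), cursors c1@3 c4@5 c2@6 c3@12, authorship ..1..2.....3.
After op 5 (delete): buffer="fexuaxvyy" (len 9), cursors c1@2 c2@3 c4@3 c3@8, authorship .........
After op 6 (move_left): buffer="fexuaxvyy" (len 9), cursors c1@1 c2@2 c4@2 c3@7, authorship .........
After op 7 (insert('z')): buffer="fzezzxuaxvzyy" (len 13), cursors c1@2 c2@5 c4@5 c3@11, authorship .1.24.....3..

Answer: 2 5 11 5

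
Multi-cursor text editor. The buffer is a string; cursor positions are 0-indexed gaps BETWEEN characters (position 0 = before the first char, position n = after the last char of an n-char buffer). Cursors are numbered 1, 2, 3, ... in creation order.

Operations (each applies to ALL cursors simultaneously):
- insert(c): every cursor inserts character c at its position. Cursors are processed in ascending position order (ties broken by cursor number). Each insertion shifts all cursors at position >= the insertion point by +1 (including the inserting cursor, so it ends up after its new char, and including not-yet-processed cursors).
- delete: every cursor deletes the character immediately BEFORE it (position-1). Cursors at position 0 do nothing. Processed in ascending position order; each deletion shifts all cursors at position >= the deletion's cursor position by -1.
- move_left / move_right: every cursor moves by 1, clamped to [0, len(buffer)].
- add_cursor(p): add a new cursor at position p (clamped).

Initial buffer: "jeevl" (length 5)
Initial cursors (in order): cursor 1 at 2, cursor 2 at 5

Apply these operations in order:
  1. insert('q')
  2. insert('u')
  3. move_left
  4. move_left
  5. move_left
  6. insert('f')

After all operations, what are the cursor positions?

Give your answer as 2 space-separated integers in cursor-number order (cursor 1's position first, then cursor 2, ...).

After op 1 (insert('q')): buffer="jeqevlq" (len 7), cursors c1@3 c2@7, authorship ..1...2
After op 2 (insert('u')): buffer="jequevlqu" (len 9), cursors c1@4 c2@9, authorship ..11...22
After op 3 (move_left): buffer="jequevlqu" (len 9), cursors c1@3 c2@8, authorship ..11...22
After op 4 (move_left): buffer="jequevlqu" (len 9), cursors c1@2 c2@7, authorship ..11...22
After op 5 (move_left): buffer="jequevlqu" (len 9), cursors c1@1 c2@6, authorship ..11...22
After op 6 (insert('f')): buffer="jfequevflqu" (len 11), cursors c1@2 c2@8, authorship .1.11..2.22

Answer: 2 8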